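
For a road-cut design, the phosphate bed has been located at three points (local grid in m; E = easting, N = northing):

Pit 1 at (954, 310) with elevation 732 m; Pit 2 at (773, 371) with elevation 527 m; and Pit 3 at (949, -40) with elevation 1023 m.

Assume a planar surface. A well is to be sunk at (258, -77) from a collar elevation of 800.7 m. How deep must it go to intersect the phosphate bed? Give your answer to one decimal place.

Two edge vectors: Pit 1→Pit 2 = (-181, 61, -205), Pit 1→Pit 3 = (-5, -350, 291).
Normal n = (Pit 1→Pit 2) × (Pit 1→Pit 3) = (-53999, 53696, 63655).
So ∂z/∂E = −n_x/n_z = 0.84831 and ∂z/∂N = −n_y/n_z = −0.84355.
Intercept c from Pit 1: 732 − 809.29 + 261.50 = 184.21.
At (258, -77): z_contact = 218.86 + 64.95 + 184.21 = 468.03 m.
Depth below ground = 800.7 − 468.03 = 332.7 m.

332.7 m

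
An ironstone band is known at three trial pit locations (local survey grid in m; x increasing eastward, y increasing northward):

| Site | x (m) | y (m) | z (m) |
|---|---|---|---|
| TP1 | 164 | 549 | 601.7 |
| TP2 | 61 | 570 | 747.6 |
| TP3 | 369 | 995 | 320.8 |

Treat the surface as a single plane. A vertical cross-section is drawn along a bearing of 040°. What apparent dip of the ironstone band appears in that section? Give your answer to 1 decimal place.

Two edge vectors: TP1→TP2 = (-103, 21, 145.9), TP1→TP3 = (205, 446, -280.9).
Normal n = (TP1→TP2) × (TP1→TP3) = (-70970.3, 976.8, -50243).
So ∂z/∂x = −n_x/n_z = −1.41254 and ∂z/∂y = −n_y/n_z = 0.01944.
Unit vector along 040° is (sin 40°, cos 40°) = (0.6428, 0.7660).
Slope in that direction = a·(0.6428) + b·(0.7660) = −0.89307.
Apparent dip = arctan|0.89307| = 41.8° (true dip is 54.7°, so apparent ≤ true as expected).

41.8°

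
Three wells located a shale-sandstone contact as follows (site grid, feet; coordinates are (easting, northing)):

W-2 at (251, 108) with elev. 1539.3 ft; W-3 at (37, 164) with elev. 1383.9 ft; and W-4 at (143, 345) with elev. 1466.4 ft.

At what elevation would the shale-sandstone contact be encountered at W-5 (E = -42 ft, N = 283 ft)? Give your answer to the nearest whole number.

Two edge vectors: W-2→W-3 = (-214, 56, -155.4), W-2→W-4 = (-108, 237, -72.9).
Normal n = (W-2→W-3) × (W-2→W-4) = (32747.4, 1182.6, -44670).
So ∂z/∂E = −n_x/n_z = 0.73310 and ∂z/∂N = −n_y/n_z = 0.02647.
Intercept c from W-2: 1539.3 − 184.01 − 2.86 = 1352.43.
At (-42, 283): z = −30.8 + 7.5 + 1352.43 = 1329.1 ft.

1329 ft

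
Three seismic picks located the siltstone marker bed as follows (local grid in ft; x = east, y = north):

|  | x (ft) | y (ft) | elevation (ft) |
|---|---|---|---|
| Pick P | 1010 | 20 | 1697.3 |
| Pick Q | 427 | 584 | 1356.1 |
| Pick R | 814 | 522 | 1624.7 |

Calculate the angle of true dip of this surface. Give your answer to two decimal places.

Let the plane be z = a·x + b·y + c.
Pick Q−Pick P: −583a + 564b = −341.2;  Pick R−Pick P: −196a + 502b = −72.6.
Solving gives a = 0.71565, b = 0.13480.
Gradient magnitude |∇z| = √(a² + b²) = √(0.51216 + 0.01817) = 0.72824.
True dip = arctan(0.72824) = 36.06°, dipping toward W (azimuth ≈ 259°).

36.06°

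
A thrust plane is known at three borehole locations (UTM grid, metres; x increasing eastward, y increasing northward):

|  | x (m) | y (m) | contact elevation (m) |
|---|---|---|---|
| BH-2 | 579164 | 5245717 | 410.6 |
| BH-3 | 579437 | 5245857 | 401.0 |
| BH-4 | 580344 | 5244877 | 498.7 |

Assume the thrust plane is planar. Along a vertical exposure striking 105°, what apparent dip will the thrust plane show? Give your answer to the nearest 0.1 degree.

Let the plane be z = a·x + b·y + c.
BH-3−BH-2: 273a + 140b = −9.6;  BH-4−BH-2: 1180a − 840b = 88.1.
Solving gives a = 0.01082, b = −0.08968.
Unit vector along 105° is (sin 105°, cos 105°) = (0.9659, -0.2588).
Slope in that direction = a·(0.9659) + b·(-0.2588) = 0.03366.
Apparent dip = arctan|0.03366| = 1.9° (true dip is 5.2°, so apparent ≤ true as expected).

1.9°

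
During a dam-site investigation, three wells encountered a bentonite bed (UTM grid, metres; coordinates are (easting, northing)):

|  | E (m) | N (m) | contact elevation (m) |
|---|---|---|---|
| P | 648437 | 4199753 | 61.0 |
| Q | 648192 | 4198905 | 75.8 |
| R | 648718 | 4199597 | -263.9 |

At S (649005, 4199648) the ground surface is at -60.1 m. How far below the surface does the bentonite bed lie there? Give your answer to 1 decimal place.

478.3 m

Two edge vectors: P→Q = (-245, -848, 14.8), P→R = (281, -156, -324.9).
Normal n = (P→Q) × (P→R) = (277824, -75441.7, 276508).
So ∂z/∂E = −n_x/n_z = −1.004759356 and ∂z/∂N = −n_y/n_z = 0.272837314.
Intercept c from P: 61 + 651523.14 − 1145849.33 = −494265.19.
At (649005, 4199648): z_contact = −652093.85 + 1145820.68 − 494265.19 = -538.35 m.
Depth below ground = -60.1 − (-538.35) = 478.3 m.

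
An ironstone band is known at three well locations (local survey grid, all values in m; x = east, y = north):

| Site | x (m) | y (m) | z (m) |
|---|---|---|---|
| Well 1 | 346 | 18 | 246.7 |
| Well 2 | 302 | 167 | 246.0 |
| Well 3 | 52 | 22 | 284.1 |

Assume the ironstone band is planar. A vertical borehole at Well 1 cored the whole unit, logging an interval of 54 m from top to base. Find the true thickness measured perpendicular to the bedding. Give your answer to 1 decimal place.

Let the plane be z = a·x + b·y + c.
Well 2−Well 1: −44a + 149b = −0.7;  Well 3−Well 1: −294a + 4b = 37.4.
Solving gives a = −0.12779, b = −0.04243.
|∇z| = √(a²+b²) = 0.13465, so dip δ = arctan(0.13465) = 7.67°.
True thickness = vertical thickness × cos δ = 54 × cos 7.67° = 53.5 m.

53.5 m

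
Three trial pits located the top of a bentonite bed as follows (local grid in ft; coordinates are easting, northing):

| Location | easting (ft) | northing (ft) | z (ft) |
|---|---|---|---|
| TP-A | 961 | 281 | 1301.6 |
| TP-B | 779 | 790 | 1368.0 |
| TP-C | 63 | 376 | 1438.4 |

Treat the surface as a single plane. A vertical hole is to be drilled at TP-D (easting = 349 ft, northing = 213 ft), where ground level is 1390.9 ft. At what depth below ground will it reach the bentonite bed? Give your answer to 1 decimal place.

Two edge vectors: TP-A→TP-B = (-182, 509, 66.4), TP-A→TP-C = (-898, 95, 136.8).
Normal n = (TP-A→TP-B) × (TP-A→TP-C) = (63323.2, -34729.6, 439792).
So ∂z/∂easting = −n_x/n_z = −0.14398 and ∂z/∂northing = −n_y/n_z = 0.07897.
Intercept c from TP-A: 1301.6 + 138.37 − 22.19 = 1417.78.
At (349, 213): z_contact = −50.25 + 16.82 + 1417.78 = 1384.35 ft.
Depth below ground = 1390.9 − 1384.35 = 6.6 ft.

6.6 ft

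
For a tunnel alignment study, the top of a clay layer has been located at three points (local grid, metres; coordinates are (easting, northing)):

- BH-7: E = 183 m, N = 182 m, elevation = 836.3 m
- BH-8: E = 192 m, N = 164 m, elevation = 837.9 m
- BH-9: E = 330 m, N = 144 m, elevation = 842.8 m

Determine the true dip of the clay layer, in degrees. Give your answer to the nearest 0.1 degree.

4.6°

Two edge vectors: BH-7→BH-8 = (9, -18, 1.6), BH-7→BH-9 = (147, -38, 6.5).
Normal n = (BH-7→BH-8) × (BH-7→BH-9) = (-56.2, 176.7, 2304).
So ∂z/∂E = −n_x/n_z = 0.02439 and ∂z/∂N = −n_y/n_z = −0.07669.
Gradient magnitude |∇z| = √(a² + b²) = √(0.00059 + 0.00588) = 0.08048.
True dip = arctan(0.08048) = 4.6°, dipping toward NNW (azimuth ≈ 342°).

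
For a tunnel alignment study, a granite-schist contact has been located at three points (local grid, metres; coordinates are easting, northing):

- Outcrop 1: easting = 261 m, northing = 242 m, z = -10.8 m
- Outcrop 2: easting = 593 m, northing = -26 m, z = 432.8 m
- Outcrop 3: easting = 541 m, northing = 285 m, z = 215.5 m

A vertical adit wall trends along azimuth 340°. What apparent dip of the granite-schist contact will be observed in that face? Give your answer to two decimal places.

Two edge vectors: Outcrop 1→Outcrop 2 = (332, -268, 443.6), Outcrop 1→Outcrop 3 = (280, 43, 226.3).
Normal n = (Outcrop 1→Outcrop 2) × (Outcrop 1→Outcrop 3) = (-79723.2, 49076.4, 89316).
So ∂z/∂easting = −n_x/n_z = 0.89260 and ∂z/∂northing = −n_y/n_z = −0.54947.
Unit vector along 340° is (sin 340°, cos 340°) = (-0.3420, 0.9397).
Slope in that direction = a·(-0.3420) + b·(0.9397) = −0.82162.
Apparent dip = arctan|0.82162| = 39.41° (true dip is 46.3°, so apparent ≤ true as expected).

39.41°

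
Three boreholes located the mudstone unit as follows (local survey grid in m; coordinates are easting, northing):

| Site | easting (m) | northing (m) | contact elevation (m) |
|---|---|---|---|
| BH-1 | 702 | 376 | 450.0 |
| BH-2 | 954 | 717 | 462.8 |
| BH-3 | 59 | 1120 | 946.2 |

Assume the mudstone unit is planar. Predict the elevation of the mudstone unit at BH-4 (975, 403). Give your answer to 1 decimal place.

351.7 m

Let the plane be z = a·easting + b·northing + c.
BH-2−BH-1: 252a + 341b = 12.8;  BH-3−BH-1: −643a + 744b = 496.2.
Solving gives a = −0.392577, b = 0.327652.
Then c = 450 − a·702 − b·376 = 602.39.
At (975, 403): z = −382.8 + 132.0 + 602.39 = 351.7 m.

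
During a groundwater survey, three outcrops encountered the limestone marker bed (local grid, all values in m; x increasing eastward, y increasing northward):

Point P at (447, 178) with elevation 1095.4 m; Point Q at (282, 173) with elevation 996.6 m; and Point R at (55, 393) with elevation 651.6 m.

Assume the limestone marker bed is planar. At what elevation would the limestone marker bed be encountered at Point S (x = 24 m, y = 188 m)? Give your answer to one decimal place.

Two edge vectors: Point P→Point Q = (-165, -5, -98.8), Point P→Point R = (-392, 215, -443.8).
Normal n = (Point P→Point Q) × (Point P→Point R) = (23461, -34497.4, -37435).
So ∂z/∂x = −n_x/n_z = 0.62671 and ∂z/∂y = −n_y/n_z = −0.92153.
Intercept c from Point P: 1095.4 − 280.14 + 164.03 = 979.29.
At (24, 188): z = 15.0 − 173.2 + 979.29 = 821.1 m.

821.1 m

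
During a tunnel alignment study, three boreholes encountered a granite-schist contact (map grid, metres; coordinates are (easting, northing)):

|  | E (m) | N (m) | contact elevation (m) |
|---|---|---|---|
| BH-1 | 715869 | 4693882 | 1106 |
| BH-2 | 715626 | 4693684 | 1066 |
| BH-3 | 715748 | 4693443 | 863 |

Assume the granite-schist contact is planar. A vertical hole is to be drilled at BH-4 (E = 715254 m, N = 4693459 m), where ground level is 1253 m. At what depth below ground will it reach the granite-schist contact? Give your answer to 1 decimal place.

Two edge vectors: BH-1→BH-2 = (-243, -198, -40), BH-1→BH-3 = (-121, -439, -243).
Normal n = (BH-1→BH-2) × (BH-1→BH-3) = (30554, -54209, 82719).
So ∂z/∂E = −n_x/n_z = −0.369371003 and ∂z/∂N = −n_y/n_z = 0.655339160.
Intercept c from BH-1: 1106 + 264421.25 − 3076084.69 = −2810557.44.
At (715254, 4693459): z_contact = −264194.09 + 3075807.48 − 2810557.44 = 1055.95 m.
Depth below ground = 1253 − 1055.95 = 197.0 m.

197.0 m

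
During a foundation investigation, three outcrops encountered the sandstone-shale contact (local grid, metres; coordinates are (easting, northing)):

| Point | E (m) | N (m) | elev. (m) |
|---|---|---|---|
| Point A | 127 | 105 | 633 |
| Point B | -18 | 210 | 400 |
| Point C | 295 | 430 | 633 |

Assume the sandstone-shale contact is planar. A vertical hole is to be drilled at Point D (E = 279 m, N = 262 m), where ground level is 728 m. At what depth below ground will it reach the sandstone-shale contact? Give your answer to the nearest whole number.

Two edge vectors: Point A→Point B = (-145, 105, -233), Point A→Point C = (168, 325, 0).
Normal n = (Point A→Point B) × (Point A→Point C) = (75725, -39144, -64765).
So ∂z/∂E = −n_x/n_z = 1.16923 and ∂z/∂N = −n_y/n_z = −0.60440.
Intercept c from Point A: 633 − 148.49 + 63.46 = 547.97.
At (279, 262): z_contact = 326.2 − 158.4 + 547.97 = 715.8 m.
Depth below ground = 728 − 715.8 = 12 m.

12 m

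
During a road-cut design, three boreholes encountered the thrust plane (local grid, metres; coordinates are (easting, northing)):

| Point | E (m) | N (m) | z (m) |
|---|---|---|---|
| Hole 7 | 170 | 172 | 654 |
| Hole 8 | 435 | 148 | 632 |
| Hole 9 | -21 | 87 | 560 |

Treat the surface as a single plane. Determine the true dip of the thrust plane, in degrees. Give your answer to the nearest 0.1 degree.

Two edge vectors: Hole 7→Hole 8 = (265, -24, -22), Hole 7→Hole 9 = (-191, -85, -94).
Normal n = (Hole 7→Hole 8) × (Hole 7→Hole 9) = (386, 29112, -27109).
So ∂z/∂E = −n_x/n_z = 0.01424 and ∂z/∂N = −n_y/n_z = 1.07389.
Gradient magnitude |∇z| = √(a² + b²) = √(0.00020 + 1.15323) = 1.07398.
True dip = arctan(1.07398) = 47.0°, dipping toward S (azimuth ≈ 181°).

47.0°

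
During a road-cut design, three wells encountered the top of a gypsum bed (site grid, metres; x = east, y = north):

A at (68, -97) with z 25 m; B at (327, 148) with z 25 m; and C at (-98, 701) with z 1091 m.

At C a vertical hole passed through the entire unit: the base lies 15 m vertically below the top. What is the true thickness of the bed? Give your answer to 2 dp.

Two edge vectors: A→B = (259, 245, 0), A→C = (-166, 798, 1066).
Normal n = (A→B) × (A→C) = (261170, -276094, 247352).
So ∂z/∂x = −n_x/n_z = −1.05586 and ∂z/∂y = −n_y/n_z = 1.11620.
|∇z| = √(a²+b²) = 1.53647, so dip δ = arctan(1.53647) = 56.94°.
True thickness = vertical thickness × cos δ = 15 × cos 56.94° = 8.18 m.

8.18 m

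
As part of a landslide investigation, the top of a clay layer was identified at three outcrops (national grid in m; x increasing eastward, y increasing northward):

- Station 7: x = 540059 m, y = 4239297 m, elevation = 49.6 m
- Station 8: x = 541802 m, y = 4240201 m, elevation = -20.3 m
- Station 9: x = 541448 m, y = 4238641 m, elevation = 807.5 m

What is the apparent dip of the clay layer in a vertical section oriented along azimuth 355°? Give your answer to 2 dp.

Let the plane be z = a·x + b·y + c.
Station 8−Station 7: 1743a + 904b = −69.9;  Station 9−Station 7: 1389a − 656b = 757.9.
Solving gives a = 0.26647, b = −0.59111.
Unit vector along 355° is (sin 355°, cos 355°) = (-0.0872, 0.9962).
Slope in that direction = a·(-0.0872) + b·(0.9962) = −0.61209.
Apparent dip = arctan|0.61209| = 31.47° (true dip is 33.0°, so apparent ≤ true as expected).

31.47°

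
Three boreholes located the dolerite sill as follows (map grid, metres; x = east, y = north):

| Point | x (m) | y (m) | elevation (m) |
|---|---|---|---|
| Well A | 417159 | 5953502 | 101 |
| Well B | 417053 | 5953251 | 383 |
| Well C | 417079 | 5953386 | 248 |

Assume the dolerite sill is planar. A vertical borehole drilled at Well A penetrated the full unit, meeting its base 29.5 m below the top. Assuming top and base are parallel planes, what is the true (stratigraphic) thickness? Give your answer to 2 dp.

Two edge vectors: Well A→Well B = (-106, -251, 282), Well A→Well C = (-80, -116, 147).
Normal n = (Well A→Well B) × (Well A→Well C) = (-4185, -6978, -7784).
So ∂z/∂x = −n_x/n_z = −0.53764 and ∂z/∂y = −n_y/n_z = −0.89645.
|∇z| = √(a²+b²) = 1.04532, so dip δ = arctan(1.04532) = 46.27°.
True thickness = vertical thickness × cos δ = 29.5 × cos 46.27° = 20.39 m.

20.39 m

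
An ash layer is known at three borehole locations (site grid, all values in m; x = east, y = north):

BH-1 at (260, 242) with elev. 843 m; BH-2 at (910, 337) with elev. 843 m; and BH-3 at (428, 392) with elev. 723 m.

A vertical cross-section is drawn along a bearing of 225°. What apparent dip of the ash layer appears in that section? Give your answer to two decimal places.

Two edge vectors: BH-1→BH-2 = (650, 95, 0), BH-1→BH-3 = (168, 150, -120).
Normal n = (BH-1→BH-2) × (BH-1→BH-3) = (-11400, 78000, 81540).
So ∂z/∂x = −n_x/n_z = 0.13981 and ∂z/∂y = −n_y/n_z = −0.95659.
Unit vector along 225° is (sin 225°, cos 225°) = (-0.7071, -0.7071).
Slope in that direction = a·(-0.7071) + b·(-0.7071) = 0.57755.
Apparent dip = arctan|0.57755| = 30.01° (true dip is 44.0°, so apparent ≤ true as expected).

30.01°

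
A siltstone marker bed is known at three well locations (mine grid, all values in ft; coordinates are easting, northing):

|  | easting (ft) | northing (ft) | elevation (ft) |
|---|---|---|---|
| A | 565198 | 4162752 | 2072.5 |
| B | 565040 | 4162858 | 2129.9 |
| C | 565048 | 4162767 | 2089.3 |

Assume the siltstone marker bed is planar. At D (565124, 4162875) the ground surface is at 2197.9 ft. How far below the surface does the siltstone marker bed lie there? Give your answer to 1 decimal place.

66.2 ft

Let the plane be z = a·easting + b·northing + c.
B−A: −158a + 106b = 57.4;  C−A: −150a + 15b = 16.8.
Solving gives a = −0.067982262, b = 0.440177384.
Then c = 2072.5 − a·565198 − b·4162752 = −1791853.35.
At (565124, 4162875): z_contact = −38418.41 + 1832403.43 − 1791853.35 = 2131.67 ft.
Depth below ground = 2197.9 − 2131.67 = 66.2 ft.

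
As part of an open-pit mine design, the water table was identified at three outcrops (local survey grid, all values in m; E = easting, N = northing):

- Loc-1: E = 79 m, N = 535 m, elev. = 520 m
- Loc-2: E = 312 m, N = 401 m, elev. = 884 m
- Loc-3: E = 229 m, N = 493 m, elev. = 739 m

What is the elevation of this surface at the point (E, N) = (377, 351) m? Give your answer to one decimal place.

989.9 m

Two edge vectors: Loc-1→Loc-2 = (233, -134, 364), Loc-1→Loc-3 = (150, -42, 219).
Normal n = (Loc-1→Loc-2) × (Loc-1→Loc-3) = (-14058, 3573, 10314).
So ∂z/∂E = −n_x/n_z = 1.36300 and ∂z/∂N = −n_y/n_z = −0.34642.
Intercept c from Loc-1: 520 − 107.68 + 185.34 = 597.66.
At (377, 351): z = 513.9 − 121.6 + 597.66 = 989.9 m.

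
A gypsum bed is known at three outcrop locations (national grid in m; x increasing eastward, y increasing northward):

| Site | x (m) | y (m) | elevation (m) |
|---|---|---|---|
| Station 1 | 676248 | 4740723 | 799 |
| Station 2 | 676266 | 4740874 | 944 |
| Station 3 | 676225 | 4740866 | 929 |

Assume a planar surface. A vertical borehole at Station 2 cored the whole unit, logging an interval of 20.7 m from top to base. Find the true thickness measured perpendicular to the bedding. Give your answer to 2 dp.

14.96 m

Let the plane be z = a·x + b·y + c.
Station 2−Station 1: 18a + 151b = 145;  Station 3−Station 1: −23a + 143b = 130.
Solving gives a = 0.18274, b = 0.93848.
|∇z| = √(a²+b²) = 0.95611, so dip δ = arctan(0.95611) = 43.71°.
True thickness = vertical thickness × cos δ = 20.7 × cos 43.71° = 14.96 m.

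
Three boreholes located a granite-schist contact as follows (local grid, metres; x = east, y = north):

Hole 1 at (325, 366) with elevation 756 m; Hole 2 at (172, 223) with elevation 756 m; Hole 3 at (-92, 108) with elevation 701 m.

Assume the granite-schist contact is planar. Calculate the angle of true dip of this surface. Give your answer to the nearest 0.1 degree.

Let the plane be z = a·x + b·y + c.
Hole 2−Hole 1: −153a − 143b = 0;  Hole 3−Hole 1: −417a − 258b = −55.
Solving gives a = 0.39019, b = −0.41747.
Gradient magnitude |∇z| = √(a² + b²) = √(0.15225 + 0.17428) = 0.57143.
True dip = arctan(0.57143) = 29.7°, dipping toward NW (azimuth ≈ 317°).

29.7°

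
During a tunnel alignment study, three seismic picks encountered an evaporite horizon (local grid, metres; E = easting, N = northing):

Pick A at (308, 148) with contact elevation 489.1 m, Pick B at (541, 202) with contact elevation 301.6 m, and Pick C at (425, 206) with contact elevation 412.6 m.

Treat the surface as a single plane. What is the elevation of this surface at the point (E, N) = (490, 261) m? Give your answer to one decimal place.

Let the plane be z = a·E + b·N + c.
Pick B−Pick A: 233a + 54b = −187.5;  Pick C−Pick A: 117a + 58b = −76.5.
Solving gives a = −0.93719, b = 0.57157.
Then c = 489.1 − a·308 − b·148 = 693.16.
At (490, 261): z = −459.2 + 149.2 + 693.16 = 383.1 m.

383.1 m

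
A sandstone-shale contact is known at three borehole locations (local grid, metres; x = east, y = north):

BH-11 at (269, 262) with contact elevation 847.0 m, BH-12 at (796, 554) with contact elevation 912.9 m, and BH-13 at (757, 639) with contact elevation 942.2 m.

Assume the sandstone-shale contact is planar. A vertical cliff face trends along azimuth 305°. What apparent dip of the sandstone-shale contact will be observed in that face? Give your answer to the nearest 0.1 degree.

Let the plane be z = a·x + b·y + c.
BH-12−BH-11: 527a + 292b = 65.9;  BH-13−BH-11: 488a + 377b = 95.2.
Solving gives a = −0.05258, b = 0.32058.
Unit vector along 305° is (sin 305°, cos 305°) = (-0.8192, 0.5736).
Slope in that direction = a·(-0.8192) + b·(0.5736) = 0.22695.
Apparent dip = arctan|0.22695| = 12.8° (true dip is 18.0°, so apparent ≤ true as expected).

12.8°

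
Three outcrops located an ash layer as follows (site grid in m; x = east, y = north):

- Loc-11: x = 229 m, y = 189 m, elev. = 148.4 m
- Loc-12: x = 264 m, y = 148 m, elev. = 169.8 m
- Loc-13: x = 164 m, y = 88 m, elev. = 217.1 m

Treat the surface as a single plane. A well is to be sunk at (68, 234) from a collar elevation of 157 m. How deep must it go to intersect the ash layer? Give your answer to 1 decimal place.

19.1 m

Let the plane be z = a·x + b·y + c.
Loc-12−Loc-11: 35a − 41b = 21.4;  Loc-13−Loc-11: −65a − 101b = 68.7.
Solving gives a = −0.10569, b = −0.61218.
Then c = 148.4 − a·229 − b·189 = 288.31.
At (68, 234): z_contact = −7.19 − 143.25 + 288.31 = 137.87 m.
Depth below ground = 157 − 137.87 = 19.1 m.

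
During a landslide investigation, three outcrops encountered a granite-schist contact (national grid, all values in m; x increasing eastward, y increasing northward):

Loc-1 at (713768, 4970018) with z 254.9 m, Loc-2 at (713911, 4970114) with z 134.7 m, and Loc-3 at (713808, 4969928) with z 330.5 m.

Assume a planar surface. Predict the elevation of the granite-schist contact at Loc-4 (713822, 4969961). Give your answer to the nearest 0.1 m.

Two edge vectors: Loc-1→Loc-2 = (143, 96, -120.2), Loc-1→Loc-3 = (40, -90, 75.6).
Normal n = (Loc-1→Loc-2) × (Loc-1→Loc-3) = (-3560.4, -15618.8, -16710).
So ∂z/∂x = −n_x/n_z = −0.213070018 and ∂z/∂y = −n_y/n_z = −0.934697786.
Intercept c from Loc-1: 254.9 + 152082.56 + 4645464.82 = 4797802.28.
At (713822, 4969961): z = −152094.1 − 4645411.5 + 4797802.28 = 296.7 m.

296.7 m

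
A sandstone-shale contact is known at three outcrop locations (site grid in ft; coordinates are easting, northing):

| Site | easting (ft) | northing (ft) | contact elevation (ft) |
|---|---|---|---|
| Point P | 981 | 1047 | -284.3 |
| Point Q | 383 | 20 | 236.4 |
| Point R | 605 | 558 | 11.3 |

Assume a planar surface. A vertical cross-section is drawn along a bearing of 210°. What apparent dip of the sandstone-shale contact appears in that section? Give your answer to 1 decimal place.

Two edge vectors: Point P→Point Q = (-598, -1027, 520.7), Point P→Point R = (-376, -489, 295.6).
Normal n = (Point P→Point Q) × (Point P→Point R) = (-48958.9, -19014.4, -93730).
So ∂z/∂easting = −n_x/n_z = −0.52234 and ∂z/∂northing = −n_y/n_z = −0.20286.
Unit vector along 210° is (sin 210°, cos 210°) = (-0.5000, -0.8660).
Slope in that direction = a·(-0.5000) + b·(-0.8660) = 0.43685.
Apparent dip = arctan|0.43685| = 23.6° (true dip is 29.3°, so apparent ≤ true as expected).

23.6°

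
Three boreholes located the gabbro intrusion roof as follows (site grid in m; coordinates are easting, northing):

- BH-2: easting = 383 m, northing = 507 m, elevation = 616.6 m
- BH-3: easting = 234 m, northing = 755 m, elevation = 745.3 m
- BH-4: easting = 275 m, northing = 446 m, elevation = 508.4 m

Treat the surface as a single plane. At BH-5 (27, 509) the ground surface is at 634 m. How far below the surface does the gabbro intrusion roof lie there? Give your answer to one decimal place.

Two edge vectors: BH-2→BH-3 = (-149, 248, 128.7), BH-2→BH-4 = (-108, -61, -108.2).
Normal n = (BH-2→BH-3) × (BH-2→BH-4) = (-18982.9, -30021.4, 35873).
So ∂z/∂easting = −n_x/n_z = 0.52917 and ∂z/∂northing = −n_y/n_z = 0.83688.
Intercept c from BH-2: 616.6 − 202.67 − 424.30 = −10.37.
At (27, 509): z_contact = 14.29 + 425.97 − 10.37 = 429.89 m.
Depth below ground = 634 − 429.89 = 204.1 m.

204.1 m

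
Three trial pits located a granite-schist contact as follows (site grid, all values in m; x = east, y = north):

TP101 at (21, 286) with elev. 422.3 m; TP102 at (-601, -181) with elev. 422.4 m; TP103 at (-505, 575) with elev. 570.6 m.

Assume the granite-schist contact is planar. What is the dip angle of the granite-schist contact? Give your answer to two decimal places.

15.17°

Let the plane be z = a·x + b·y + c.
TP102−TP101: −622a − 467b = 0.1;  TP103−TP101: −526a + 289b = 148.3.
Solving gives a = −0.16287, b = 0.21671.
Gradient magnitude |∇z| = √(a² + b²) = √(0.02653 + 0.04696) = 0.27109.
True dip = arctan(0.27109) = 15.17°, dipping toward SE (azimuth ≈ 143°).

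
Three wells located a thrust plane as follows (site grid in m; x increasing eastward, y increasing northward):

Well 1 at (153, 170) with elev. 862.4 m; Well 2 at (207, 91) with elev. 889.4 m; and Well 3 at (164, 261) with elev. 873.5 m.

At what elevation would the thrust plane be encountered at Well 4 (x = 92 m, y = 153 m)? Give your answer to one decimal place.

826.3 m

Let the plane be z = a·x + b·y + c.
Well 2−Well 1: 54a − 79b = 27;  Well 3−Well 1: 11a + 91b = 11.1.
Solving gives a = 0.57650, b = 0.05229.
Then c = 862.4 − a·153 − b·170 = 765.31.
At (92, 153): z = 53.0 + 8.0 + 765.31 = 826.3 m.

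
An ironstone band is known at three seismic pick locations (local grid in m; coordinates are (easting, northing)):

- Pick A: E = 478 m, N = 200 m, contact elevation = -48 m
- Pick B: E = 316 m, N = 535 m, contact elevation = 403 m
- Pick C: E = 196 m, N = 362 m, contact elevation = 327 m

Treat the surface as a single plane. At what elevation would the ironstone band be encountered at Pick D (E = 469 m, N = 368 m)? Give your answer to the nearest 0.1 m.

Let the plane be z = a·E + b·N + c.
Pick B−Pick A: −162a + 335b = 451;  Pick C−Pick A: −282a + 162b = 375.
Solving gives a = −0.77042, b = 0.97371.
Then c = -48 − a·478 − b·200 = 125.52.
At (469, 368): z = −361.3 + 358.3 + 125.52 = 122.5 m.

122.5 m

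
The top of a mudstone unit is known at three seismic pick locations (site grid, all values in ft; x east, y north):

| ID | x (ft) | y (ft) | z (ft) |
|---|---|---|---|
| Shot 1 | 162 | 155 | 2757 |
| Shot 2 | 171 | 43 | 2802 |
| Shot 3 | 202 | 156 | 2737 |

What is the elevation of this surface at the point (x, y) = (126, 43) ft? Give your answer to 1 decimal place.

2824.0 ft

Two edge vectors: Shot 1→Shot 2 = (9, -112, 45), Shot 1→Shot 3 = (40, 1, -20).
Normal n = (Shot 1→Shot 2) × (Shot 1→Shot 3) = (2195, 1980, 4489).
So ∂z/∂x = −n_x/n_z = −0.48897 and ∂z/∂y = −n_y/n_z = −0.44108.
Intercept c from Shot 1: 2757 + 79.21 + 68.37 = 2904.58.
At (126, 43): z = −61.6 − 19.0 + 2904.58 = 2824.0 ft.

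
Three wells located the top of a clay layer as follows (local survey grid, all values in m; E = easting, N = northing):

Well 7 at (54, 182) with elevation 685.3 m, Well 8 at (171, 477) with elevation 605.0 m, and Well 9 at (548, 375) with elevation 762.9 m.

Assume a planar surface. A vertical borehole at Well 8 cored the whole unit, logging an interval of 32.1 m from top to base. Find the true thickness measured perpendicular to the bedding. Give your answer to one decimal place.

Two edge vectors: Well 7→Well 8 = (117, 295, -80.3), Well 7→Well 9 = (494, 193, 77.6).
Normal n = (Well 7→Well 8) × (Well 7→Well 9) = (38389.9, -48747.4, -123149).
So ∂z/∂E = −n_x/n_z = 0.31174 and ∂z/∂N = −n_y/n_z = −0.39584.
|∇z| = √(a²+b²) = 0.50385, so dip δ = arctan(0.50385) = 26.74°.
True thickness = vertical thickness × cos δ = 32.1 × cos 26.74° = 28.7 m.

28.7 m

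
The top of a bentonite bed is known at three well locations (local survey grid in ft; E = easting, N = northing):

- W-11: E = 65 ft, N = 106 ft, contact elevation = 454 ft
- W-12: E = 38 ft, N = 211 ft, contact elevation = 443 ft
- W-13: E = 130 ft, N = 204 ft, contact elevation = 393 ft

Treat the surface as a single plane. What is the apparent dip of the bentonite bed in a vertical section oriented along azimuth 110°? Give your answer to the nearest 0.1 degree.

Let the plane be z = a·E + b·N + c.
W-12−W-11: −27a + 105b = −11;  W-13−W-11: 65a + 98b = −61.
Solving gives a = −0.56245, b = −0.24939.
Unit vector along 110° is (sin 110°, cos 110°) = (0.9397, -0.3420).
Slope in that direction = a·(0.9397) + b·(-0.3420) = −0.44324.
Apparent dip = arctan|0.44324| = 23.9° (true dip is 31.6°, so apparent ≤ true as expected).

23.9°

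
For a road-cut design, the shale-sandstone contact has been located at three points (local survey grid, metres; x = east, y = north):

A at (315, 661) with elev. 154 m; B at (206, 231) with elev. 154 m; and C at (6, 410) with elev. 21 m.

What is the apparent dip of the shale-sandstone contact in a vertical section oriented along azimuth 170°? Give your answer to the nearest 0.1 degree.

12.9°

Let the plane be z = a·x + b·y + c.
B−A: −109a − 430b = 0;  C−A: −309a − 251b = −133.
Solving gives a = 0.54203, b = −0.13740.
Unit vector along 170° is (sin 170°, cos 170°) = (0.1736, -0.9848).
Slope in that direction = a·(0.1736) + b·(-0.9848) = 0.22943.
Apparent dip = arctan|0.22943| = 12.9° (true dip is 29.2°, so apparent ≤ true as expected).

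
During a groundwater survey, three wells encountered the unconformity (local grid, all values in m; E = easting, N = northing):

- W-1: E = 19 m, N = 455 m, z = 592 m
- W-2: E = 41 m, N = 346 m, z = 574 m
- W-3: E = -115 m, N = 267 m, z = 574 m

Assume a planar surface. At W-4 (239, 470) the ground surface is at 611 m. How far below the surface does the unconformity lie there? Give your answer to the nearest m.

Let the plane be z = a·E + b·N + c.
W-2−W-1: 22a − 109b = −18;  W-3−W-1: −134a − 188b = −18.
Solving gives a = −0.07587, b = 0.14982.
Then c = 592 − a·19 − b·455 = 525.27.
At (239, 470): z_contact = −18.1 + 70.4 + 525.27 = 577.6 m.
Depth below ground = 611 − 577.6 = 33 m.

33 m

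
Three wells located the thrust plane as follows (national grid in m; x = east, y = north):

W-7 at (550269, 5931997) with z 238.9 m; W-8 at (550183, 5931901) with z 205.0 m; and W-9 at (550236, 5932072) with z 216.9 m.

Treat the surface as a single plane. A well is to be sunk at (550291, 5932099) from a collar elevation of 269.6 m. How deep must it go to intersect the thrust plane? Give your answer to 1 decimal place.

Let the plane be z = a·x + b·y + c.
W-8−W-7: −86a − 96b = −33.9;  W-9−W-7: −33a + 75b = −22.
Solving gives a = 0.483936369, b = −0.080401331.
Then c = 238.9 − a·550269 − b·5931997 = 210884.17.
At (550291, 5932099): z_contact = 266305.83 − 476948.65 + 210884.17 = 241.35 m.
Depth below ground = 269.6 − 241.35 = 28.3 m.

28.3 m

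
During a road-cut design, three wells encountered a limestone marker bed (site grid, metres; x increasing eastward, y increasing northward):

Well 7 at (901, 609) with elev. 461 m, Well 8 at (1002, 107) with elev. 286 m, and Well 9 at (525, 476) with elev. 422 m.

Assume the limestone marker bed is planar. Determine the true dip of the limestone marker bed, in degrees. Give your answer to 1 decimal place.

Let the plane be z = a·x + b·y + c.
Well 8−Well 7: 101a − 502b = −175;  Well 9−Well 7: −376a − 133b = −39.
Solving gives a = −0.01829, b = 0.34493.
Gradient magnitude |∇z| = √(a² + b²) = √(0.00033 + 0.11897) = 0.34541.
True dip = arctan(0.34541) = 19.1°, dipping toward S (azimuth ≈ 177°).

19.1°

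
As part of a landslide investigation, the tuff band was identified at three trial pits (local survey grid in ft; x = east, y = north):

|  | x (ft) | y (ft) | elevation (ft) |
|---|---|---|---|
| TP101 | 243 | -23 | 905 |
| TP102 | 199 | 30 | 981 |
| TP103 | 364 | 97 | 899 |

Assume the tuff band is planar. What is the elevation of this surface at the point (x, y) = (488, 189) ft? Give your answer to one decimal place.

869.2 ft

Two edge vectors: TP101→TP102 = (-44, 53, 76), TP101→TP103 = (121, 120, -6).
Normal n = (TP101→TP102) × (TP101→TP103) = (-9438, 8932, -11693).
So ∂z/∂x = −n_x/n_z = −0.80715 and ∂z/∂y = −n_y/n_z = 0.76388.
Intercept c from TP101: 905 + 196.14 + 17.57 = 1118.71.
At (488, 189): z = −393.9 + 144.4 + 1118.71 = 869.2 ft.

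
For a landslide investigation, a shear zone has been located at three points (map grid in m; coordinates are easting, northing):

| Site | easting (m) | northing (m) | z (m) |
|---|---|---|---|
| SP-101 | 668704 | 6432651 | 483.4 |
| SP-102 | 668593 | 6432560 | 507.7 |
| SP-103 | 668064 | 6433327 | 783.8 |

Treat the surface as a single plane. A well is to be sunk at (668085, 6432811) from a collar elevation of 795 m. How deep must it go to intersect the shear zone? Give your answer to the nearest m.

87 m

Two edge vectors: SP-101→SP-102 = (-111, -91, 24.3), SP-101→SP-103 = (-640, 676, 300.4).
Normal n = (SP-101→SP-102) × (SP-101→SP-103) = (-43763.2, 17792.4, -133276).
So ∂z/∂easting = −n_x/n_z = −0.32836520 and ∂z/∂northing = −n_y/n_z = 0.13350041.
Intercept c from SP-101: 483.4 + 219579.12 − 858761.51 = −638698.99.
At (668085, 6432811): z_contact = −219375.9 + 858782.9 − 638698.99 = 708.0 m.
Depth below ground = 795 − 708.0 = 87 m.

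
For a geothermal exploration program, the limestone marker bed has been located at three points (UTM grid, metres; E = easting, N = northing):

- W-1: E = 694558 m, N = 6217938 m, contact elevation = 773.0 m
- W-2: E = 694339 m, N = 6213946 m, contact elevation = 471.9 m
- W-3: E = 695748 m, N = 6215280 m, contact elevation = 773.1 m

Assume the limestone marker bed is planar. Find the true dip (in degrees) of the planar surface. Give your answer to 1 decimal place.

Two edge vectors: W-1→W-2 = (-219, -3992, -301.1), W-1→W-3 = (1190, -2658, 0.1).
Normal n = (W-1→W-2) × (W-1→W-3) = (-800723, -358287.1, 5332582).
So ∂z/∂E = −n_x/n_z = 0.15016 and ∂z/∂N = −n_y/n_z = 0.06719.
Gradient magnitude |∇z| = √(a² + b²) = √(0.02255 + 0.00451) = 0.16450.
True dip = arctan(0.16450) = 9.3°, dipping toward WSW (azimuth ≈ 246°).

9.3°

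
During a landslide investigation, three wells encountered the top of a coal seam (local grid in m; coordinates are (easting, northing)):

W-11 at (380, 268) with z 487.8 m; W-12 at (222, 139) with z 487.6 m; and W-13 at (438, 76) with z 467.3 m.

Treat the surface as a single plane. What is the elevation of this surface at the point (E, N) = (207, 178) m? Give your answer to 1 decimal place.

Let the plane be z = a·E + b·N + c.
W-12−W-11: −158a − 129b = −0.2;  W-13−W-11: 58a − 192b = −20.5.
Solving gives a = −0.06891, b = 0.08595.
Then c = 487.8 − a·380 − b·268 = 490.95.
At (207, 178): z = −14.3 + 15.3 + 490.95 = 492.0 m.

492.0 m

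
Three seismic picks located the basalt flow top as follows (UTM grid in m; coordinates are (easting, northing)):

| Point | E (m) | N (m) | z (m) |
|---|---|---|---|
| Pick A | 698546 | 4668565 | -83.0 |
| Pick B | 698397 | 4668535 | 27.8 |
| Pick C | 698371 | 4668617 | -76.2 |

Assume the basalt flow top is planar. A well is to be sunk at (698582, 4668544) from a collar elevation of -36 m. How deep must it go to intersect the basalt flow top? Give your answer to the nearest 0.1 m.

Let the plane be z = a·E + b·N + c.
Pick B−Pick A: −149a − 30b = 110.8;  Pick C−Pick A: −175a + 52b = 6.8.
Solving gives a = −0.458962917, b = −1.413817510.
Then c = -83 − a·698546 − b·4668565 = 6921022.66.
At (698582, 4668544): z_contact = −320623.23 − 6600469.26 + 6921022.66 = -69.83 m.
Depth below ground = -36 − (-69.83) = 33.8 m.

33.8 m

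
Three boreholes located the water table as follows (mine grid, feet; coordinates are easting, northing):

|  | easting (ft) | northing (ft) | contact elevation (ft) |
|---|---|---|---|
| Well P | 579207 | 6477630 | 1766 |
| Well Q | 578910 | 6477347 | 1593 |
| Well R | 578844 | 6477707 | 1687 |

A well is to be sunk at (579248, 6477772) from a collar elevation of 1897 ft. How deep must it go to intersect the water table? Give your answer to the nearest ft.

Two edge vectors: Well P→Well Q = (-297, -283, -173), Well P→Well R = (-363, 77, -79).
Normal n = (Well P→Well Q) × (Well P→Well R) = (35678, 39336, -125598).
So ∂z/∂easting = −n_x/n_z = 0.28406503 and ∂z/∂northing = −n_y/n_z = 0.31318970.
Intercept c from Well P: 1766 − 164532.46 − 2028727.00 = −2191493.45.
At (579248, 6477772): z_contact = 164544.1 + 2028771.5 − 2191493.45 = 1822.1 ft.
Depth below ground = 1897 − 1822.1 = 75 ft.

75 ft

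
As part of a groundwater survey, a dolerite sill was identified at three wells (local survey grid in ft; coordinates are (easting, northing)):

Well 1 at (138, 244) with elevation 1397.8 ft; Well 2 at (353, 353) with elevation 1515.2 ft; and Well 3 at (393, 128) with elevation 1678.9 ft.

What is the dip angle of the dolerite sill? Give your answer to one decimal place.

45.5°

Let the plane be z = a·E + b·N + c.
Well 2−Well 1: 215a + 109b = 117.4;  Well 3−Well 1: 255a − 116b = 281.1.
Solving gives a = 0.83926, b = −0.57835.
Gradient magnitude |∇z| = √(a² + b²) = √(0.70435 + 0.33449) = 1.01924.
True dip = arctan(1.01924) = 45.5°, dipping toward NW (azimuth ≈ 305°).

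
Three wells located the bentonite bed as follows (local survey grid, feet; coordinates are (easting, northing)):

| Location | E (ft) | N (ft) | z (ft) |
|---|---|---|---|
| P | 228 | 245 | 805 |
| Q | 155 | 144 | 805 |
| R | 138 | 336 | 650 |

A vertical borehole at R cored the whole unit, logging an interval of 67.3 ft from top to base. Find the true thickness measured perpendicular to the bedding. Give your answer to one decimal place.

42.5 ft

Let the plane be z = a·E + b·N + c.
Q−P: −73a − 101b = 0;  R−P: −90a + 91b = −155.
Solving gives a = 0.99504, b = −0.71919.
|∇z| = √(a²+b²) = 1.22774, so dip δ = arctan(1.22774) = 50.84°.
True thickness = vertical thickness × cos δ = 67.3 × cos 50.84° = 42.5 ft.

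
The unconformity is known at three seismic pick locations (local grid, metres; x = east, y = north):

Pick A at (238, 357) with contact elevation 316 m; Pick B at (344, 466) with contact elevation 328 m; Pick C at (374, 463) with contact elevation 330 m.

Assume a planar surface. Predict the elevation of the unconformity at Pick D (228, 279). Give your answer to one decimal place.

Let the plane be z = a·x + b·y + c.
Pick B−Pick A: 106a + 109b = 12;  Pick C−Pick A: 136a + 106b = 14.
Solving gives a = 0.07079, b = 0.04125.
Then c = 316 − a·238 − b·357 = 284.43.
At (228, 279): z = 16.1 + 11.5 + 284.43 = 312.1 m.

312.1 m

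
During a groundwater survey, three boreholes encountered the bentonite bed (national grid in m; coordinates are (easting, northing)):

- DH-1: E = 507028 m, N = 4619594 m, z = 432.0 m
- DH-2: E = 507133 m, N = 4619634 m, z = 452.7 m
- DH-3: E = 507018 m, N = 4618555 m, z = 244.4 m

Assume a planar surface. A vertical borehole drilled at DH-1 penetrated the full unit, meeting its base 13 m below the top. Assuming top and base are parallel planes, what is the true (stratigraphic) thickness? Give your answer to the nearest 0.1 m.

Two edge vectors: DH-1→DH-2 = (105, 40, 20.7), DH-1→DH-3 = (-10, -1039, -187.6).
Normal n = (DH-1→DH-2) × (DH-1→DH-3) = (14003.3, 19491, -108695).
So ∂z/∂E = −n_x/n_z = 0.12883 and ∂z/∂N = −n_y/n_z = 0.17932.
|∇z| = √(a²+b²) = 0.22080, so dip δ = arctan(0.22080) = 12.45°.
True thickness = vertical thickness × cos δ = 13 × cos 12.45° = 12.7 m.

12.7 m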